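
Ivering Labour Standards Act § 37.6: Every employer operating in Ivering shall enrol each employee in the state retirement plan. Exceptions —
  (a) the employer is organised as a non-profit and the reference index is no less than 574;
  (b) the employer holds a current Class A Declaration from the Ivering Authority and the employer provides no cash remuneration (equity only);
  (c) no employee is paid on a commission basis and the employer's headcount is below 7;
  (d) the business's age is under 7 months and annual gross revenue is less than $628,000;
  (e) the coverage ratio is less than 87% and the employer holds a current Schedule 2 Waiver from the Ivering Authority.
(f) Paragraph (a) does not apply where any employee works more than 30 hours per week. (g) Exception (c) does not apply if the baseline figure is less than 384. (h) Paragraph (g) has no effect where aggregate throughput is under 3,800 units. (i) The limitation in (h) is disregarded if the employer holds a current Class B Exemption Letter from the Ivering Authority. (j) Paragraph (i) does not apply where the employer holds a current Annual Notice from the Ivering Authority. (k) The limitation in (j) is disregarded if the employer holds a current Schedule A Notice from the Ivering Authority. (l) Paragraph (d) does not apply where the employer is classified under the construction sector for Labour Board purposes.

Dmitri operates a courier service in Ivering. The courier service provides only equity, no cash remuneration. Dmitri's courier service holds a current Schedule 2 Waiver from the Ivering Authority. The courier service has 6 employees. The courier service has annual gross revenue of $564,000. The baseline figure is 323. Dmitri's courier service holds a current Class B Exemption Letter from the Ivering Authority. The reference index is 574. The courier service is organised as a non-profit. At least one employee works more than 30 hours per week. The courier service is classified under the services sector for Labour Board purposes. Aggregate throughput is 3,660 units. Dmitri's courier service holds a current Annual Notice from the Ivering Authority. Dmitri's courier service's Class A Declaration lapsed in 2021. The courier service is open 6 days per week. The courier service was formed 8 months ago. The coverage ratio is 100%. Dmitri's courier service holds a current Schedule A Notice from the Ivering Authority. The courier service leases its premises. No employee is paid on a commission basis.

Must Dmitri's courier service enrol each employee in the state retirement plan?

Yes — Dmitri's courier service must enrol each employee in the state retirement plan.

Exception (a)'s conditions are all satisfied: the employer is a non-profit; the reference index is 574, meeting the 574 threshold. Turning to paragraph (f): (f) is triggered — at least one employee exceeds 30 hours/week. So (a) is unavailable.
Exception (b) fails — there is no Class A Declaration in force.
All of (c)'s requirements are met (no employee is paid on commission; the employer's headcount is 6, below the 7 limit). Turning to paragraphs (g)–(k): (g) operates against (c): the baseline figure is 323, less than the 384 limit. (h) is engaged (aggregate throughput is 3,660 units, under the 3,800 units limit), but yields to (i): (i) operates against (h): a current Class B Exemption Letter is held. (j) would limit (i) — a current Annual Notice is held — but (k) sets (j) aside: (k) operates against (j): a current Schedule A Notice is held. (c) is therefore removed.
Exception (d) fails — the business's age is 8 months, not under 7 months.
Exception (e) fails — the coverage ratio is 100%, not less than 87%.
No exception applies. The general rule governs.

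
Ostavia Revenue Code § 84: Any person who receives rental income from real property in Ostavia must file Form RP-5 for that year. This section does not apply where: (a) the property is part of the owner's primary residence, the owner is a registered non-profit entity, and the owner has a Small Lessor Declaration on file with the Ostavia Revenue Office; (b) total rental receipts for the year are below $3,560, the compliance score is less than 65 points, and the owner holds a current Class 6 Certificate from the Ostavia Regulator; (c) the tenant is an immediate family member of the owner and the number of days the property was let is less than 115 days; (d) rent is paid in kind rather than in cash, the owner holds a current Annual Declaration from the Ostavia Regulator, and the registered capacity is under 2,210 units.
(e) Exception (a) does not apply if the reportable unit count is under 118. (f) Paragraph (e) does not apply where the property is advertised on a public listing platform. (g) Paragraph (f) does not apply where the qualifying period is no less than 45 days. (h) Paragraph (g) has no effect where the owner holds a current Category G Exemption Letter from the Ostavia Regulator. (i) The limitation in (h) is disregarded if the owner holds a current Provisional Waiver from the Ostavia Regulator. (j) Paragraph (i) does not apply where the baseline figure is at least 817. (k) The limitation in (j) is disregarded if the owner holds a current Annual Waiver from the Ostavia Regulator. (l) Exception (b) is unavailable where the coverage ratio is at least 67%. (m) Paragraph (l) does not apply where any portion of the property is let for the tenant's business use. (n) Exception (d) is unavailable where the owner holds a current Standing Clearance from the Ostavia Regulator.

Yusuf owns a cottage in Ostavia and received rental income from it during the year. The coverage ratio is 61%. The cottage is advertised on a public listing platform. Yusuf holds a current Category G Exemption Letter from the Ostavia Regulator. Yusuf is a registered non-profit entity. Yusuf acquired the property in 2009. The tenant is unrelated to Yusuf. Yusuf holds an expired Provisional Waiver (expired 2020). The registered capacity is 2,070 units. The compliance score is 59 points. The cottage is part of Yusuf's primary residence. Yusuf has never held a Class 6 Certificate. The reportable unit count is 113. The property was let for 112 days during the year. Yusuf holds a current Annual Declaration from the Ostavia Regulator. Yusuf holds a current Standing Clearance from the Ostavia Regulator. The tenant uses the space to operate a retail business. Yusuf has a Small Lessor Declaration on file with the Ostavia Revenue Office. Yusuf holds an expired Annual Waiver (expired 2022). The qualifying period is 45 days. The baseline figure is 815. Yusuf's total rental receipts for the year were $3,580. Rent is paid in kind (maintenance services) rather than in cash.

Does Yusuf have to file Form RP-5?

No — exception (a) applies; Yusuf is not required to file Form RP-5.

All of (a)'s requirements are met (the cottage is part of the primary residence; Yusuf is a registered non-profit; a Small Lessor Declaration is on file). Considering the limiting provisions: (e) applies (the reportable unit count is 113, under the 118 limit), but is set aside by (f): (f) applies — the property is publicly advertised. (g) would limit (f) — the qualifying period is 45 days, meeting the 45 days threshold — but (h) sets (g) aside: (h) operates against (g): a current Category G Exemption Letter is held. (i) is not triggered (there is no Provisional Waiver in force), so (h) stands. (a) remains available.
Exception (b) requires that total rental receipts for the year are below $3,560; but total rental receipts for the year are $3,580, not below $3,560, so (b) is unavailable.
Exception (c) does not apply: the tenant is unrelated to the owner.
All of (d)'s requirements are met (rent is paid in kind; a current Annual Declaration is held; the registered capacity is 2,070 units, under the 2,210 units limit). But applying paragraph (n): (n) applies — a current Standing Clearance is held. So (d) is unavailable.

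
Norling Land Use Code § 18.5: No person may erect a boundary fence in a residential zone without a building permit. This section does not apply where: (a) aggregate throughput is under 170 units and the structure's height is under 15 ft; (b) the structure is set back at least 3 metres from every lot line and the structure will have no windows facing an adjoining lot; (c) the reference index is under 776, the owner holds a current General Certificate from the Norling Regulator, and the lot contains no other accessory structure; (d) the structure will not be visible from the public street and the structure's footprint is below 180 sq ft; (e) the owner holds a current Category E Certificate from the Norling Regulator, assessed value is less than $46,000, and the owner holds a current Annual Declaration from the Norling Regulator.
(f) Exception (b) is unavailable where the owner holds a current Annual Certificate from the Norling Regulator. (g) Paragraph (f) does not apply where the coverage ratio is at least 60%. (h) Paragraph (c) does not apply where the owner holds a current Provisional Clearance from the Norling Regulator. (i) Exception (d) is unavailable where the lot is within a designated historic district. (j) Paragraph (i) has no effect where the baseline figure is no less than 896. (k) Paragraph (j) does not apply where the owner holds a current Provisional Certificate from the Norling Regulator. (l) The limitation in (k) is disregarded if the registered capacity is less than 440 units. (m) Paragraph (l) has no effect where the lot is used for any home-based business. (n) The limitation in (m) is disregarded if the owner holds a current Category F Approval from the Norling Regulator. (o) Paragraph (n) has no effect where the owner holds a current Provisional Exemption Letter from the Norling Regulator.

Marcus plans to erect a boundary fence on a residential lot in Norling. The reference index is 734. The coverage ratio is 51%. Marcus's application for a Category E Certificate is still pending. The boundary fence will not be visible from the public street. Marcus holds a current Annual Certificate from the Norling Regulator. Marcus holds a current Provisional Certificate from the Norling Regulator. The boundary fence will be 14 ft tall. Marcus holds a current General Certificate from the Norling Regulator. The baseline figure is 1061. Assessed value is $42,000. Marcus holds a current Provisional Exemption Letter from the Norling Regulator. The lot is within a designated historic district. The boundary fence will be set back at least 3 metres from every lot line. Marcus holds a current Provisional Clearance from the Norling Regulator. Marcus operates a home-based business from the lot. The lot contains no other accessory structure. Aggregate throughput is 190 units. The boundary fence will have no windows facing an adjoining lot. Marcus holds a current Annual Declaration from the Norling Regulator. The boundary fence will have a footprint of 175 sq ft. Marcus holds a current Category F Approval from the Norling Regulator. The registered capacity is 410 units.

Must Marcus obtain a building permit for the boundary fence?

Exception (a) does not apply: aggregate throughput is 190 units, not under 170 units.
All of (b)'s requirements are met (the setback is at least 3 m on every side; no windows face an adjoining lot). But applying paragraphs (f)–(g): (f) applies — a current Annual Certificate is held. (g), which would lift (f), is inapplicable — the coverage ratio is 51%, short of 60%. So (b) is unavailable.
Exception (c): the reference index is 734, under the 776 limit; a current General Certificate is held; the lot has no other accessory structure — every condition holds. But applying paragraph (h): (h) operates — a current Provisional Clearance is held. So (c) is unavailable.
Exception (d) is satisfied on its face — the structure will not be visible from the street; the structure's footprint is 175 sq ft, below the 180 sq ft limit. Turning to paragraphs (i)–(o): (i) operates — the lot is in a historic district. (j) would limit (i) — the baseline figure is 1,061, meeting the 896 threshold — but (k) sets (j) aside: (k) applies — a current Provisional Certificate is held. (l) is engaged (the registered capacity is 410 units, less than the 440 units limit), but is itself disapplied by (m): (m) operates against (l): a home-based business operates on the lot. (n) would limit (m) — a current Category F Approval is held — but (o) sets (n) aside: (o) operates against (n): a current Provisional Exemption Letter is held. (d) is therefore removed.
Exception (e) does not apply: the Category E Certificate is not current.
Every exception is unavailable, so the rule governs.

Yes — Marcus must obtain a building permit.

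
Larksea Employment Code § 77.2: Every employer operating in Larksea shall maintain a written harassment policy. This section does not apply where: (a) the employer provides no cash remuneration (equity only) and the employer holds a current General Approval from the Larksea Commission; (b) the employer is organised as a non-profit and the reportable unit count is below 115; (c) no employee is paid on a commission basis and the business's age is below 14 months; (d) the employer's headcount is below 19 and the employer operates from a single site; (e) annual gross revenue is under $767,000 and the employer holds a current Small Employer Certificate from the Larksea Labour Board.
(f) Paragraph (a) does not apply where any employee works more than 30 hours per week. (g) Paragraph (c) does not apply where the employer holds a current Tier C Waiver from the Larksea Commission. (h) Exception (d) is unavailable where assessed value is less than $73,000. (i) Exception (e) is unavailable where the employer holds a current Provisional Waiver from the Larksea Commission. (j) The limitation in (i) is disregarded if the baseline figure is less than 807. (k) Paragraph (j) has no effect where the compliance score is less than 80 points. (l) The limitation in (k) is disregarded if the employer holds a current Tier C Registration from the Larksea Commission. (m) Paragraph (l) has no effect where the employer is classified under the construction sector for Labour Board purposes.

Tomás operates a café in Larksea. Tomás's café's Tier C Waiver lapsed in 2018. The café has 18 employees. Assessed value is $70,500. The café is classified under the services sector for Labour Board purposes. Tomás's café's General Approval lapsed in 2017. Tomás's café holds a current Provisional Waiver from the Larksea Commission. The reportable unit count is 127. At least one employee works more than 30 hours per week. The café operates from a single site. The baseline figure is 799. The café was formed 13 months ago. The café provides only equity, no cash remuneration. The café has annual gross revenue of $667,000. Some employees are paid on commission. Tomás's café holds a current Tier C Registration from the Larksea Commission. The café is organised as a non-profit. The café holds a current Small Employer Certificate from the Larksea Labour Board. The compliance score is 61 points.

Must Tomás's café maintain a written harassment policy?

Exception (a) fails — no current General Approval is held.
Exception (b) requires that the reportable unit count is below 115; but the reportable unit count is 127, not below 115, so (b) is unavailable.
Exception (c) fails — some employees are paid on commission.
Exception (d)'s conditions are all satisfied: the employer's headcount is 18, below the 19 limit; the employer operates from a single site. But applying paragraph (h): (h) operates — assessed value is $70,500, less than the $73,000 limit. So (d) is unavailable.
All of (e)'s requirements are met (annual gross revenue is $667,000, under the $767,000 limit; a current Small Employer Certificate is held). Applying paragraphs (i)–(m): (i) applies (a current Provisional Waiver is held), but is overridden by (j): (j) applies — the baseline figure is 799, less than the 807 limit. (k) would limit (j) — the compliance score is 61 points, less than the 80 points limit — but (l) sets (k) aside: (l) operates — a current Tier C Registration is held. (m) does not operate here (the café is classified under the services sector), so (l) stands. Exception (e) stands.

No — exception (e) applies; Tomás's café is not required to maintain a written harassment policy.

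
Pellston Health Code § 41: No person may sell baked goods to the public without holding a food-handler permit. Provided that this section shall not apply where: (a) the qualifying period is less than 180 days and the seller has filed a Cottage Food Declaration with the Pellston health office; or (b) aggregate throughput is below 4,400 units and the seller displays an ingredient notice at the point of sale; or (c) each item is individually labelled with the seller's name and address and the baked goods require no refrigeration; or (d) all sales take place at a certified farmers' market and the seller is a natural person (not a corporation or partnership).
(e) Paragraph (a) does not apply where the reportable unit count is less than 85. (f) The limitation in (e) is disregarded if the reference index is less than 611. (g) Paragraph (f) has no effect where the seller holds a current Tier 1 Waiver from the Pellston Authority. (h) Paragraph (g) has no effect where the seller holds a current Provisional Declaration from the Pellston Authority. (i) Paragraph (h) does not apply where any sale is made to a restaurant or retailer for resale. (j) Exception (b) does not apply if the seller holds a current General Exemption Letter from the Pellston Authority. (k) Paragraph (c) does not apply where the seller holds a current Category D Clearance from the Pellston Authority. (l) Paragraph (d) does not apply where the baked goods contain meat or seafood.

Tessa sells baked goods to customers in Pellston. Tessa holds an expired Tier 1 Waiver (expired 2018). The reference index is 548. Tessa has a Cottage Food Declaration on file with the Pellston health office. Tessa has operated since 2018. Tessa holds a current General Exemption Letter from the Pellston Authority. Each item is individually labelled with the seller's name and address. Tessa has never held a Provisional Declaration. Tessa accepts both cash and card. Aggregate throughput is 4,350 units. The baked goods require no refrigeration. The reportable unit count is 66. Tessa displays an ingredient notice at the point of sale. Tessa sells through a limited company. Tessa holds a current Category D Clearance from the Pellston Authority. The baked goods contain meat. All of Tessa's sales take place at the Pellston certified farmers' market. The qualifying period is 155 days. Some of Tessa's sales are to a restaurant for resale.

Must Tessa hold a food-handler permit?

No — exception (a) applies; Tessa is not required to hold a food-handler permit.

Exception (a)'s conditions are all satisfied: the qualifying period is 155 days, less than the 180 days limit; a Cottage Food Declaration is on file. Applying paragraphs (e)–(i): (e) is engaged (the reportable unit count is 66, less than the 85 limit), but yields to (f): (f) operates against (e): the reference index is 548, less than the 611 limit. (g), which would lift (f), is not triggered — the Tier 1 Waiver is not current. So (a) applies.
Exception (b)'s conditions are all satisfied: aggregate throughput is 4,350 units, below the 4,400 units limit; an ingredient notice is displayed. Turning to paragraph (j): (j) operates against (b): a current General Exemption Letter is held. Exception (b) does not apply.
Exception (c): items are individually labelled; the baked goods are shelf-stable — every condition holds. But: (k) is engaged — a current Category D Clearance is held. So (c) is unavailable.
Exception (d) does not apply: the seller operates through a limited company.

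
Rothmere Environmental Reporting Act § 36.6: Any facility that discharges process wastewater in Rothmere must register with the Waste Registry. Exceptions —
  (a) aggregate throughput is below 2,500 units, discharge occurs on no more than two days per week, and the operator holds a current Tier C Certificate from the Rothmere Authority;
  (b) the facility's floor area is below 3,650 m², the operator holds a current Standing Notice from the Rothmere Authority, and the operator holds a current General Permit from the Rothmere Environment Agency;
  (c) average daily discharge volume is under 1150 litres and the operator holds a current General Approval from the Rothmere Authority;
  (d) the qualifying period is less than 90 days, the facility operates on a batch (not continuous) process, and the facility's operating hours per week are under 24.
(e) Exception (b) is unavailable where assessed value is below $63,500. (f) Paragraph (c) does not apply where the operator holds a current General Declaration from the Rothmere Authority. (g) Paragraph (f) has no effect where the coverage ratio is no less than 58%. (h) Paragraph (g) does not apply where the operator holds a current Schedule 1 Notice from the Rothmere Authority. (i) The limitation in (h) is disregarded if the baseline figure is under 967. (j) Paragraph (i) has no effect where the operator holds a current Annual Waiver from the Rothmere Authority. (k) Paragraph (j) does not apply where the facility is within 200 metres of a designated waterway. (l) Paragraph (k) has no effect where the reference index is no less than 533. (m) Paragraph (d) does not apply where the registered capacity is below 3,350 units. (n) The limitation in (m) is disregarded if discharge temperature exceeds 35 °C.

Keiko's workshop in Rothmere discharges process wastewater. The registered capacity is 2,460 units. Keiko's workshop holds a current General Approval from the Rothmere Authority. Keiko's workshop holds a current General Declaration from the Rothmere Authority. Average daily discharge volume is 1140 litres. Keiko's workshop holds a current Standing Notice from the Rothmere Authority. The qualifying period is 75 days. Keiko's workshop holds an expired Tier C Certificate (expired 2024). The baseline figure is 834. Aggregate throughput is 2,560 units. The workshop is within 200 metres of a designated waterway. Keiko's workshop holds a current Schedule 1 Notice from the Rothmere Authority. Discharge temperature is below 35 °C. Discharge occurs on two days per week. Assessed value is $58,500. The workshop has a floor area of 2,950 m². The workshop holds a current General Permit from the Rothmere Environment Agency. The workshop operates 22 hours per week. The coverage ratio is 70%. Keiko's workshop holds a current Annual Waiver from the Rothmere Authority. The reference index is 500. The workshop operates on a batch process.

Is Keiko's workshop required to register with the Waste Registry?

No — exception (c) applies; Keiko's workshop is not required to register with the Waste Registry.

Exception (a) requires that aggregate throughput is below 2,500 units; but aggregate throughput is 2,560 units, not below 2,500 units, so (a) is unavailable.
Exception (b): the facility's floor area is 2,950 m², below the 3,650 m² limit; a current Standing Notice is held; a current General Permit is held — every condition holds. Turning to paragraph (e): (e) operates — assessed value is $58,500, below the $63,500 limit. (b) is therefore removed.
Exception (c): average daily discharge volume is 1140 litres, under the 1150 litres limit; a current General Approval is held — every condition holds. Applying paragraphs (f)–(l): (f) is engaged (a current General Declaration is held), but yields to (g): (g) is triggered — the coverage ratio is 70%, meeting the 58% threshold. (h) operates (a current Schedule 1 Notice is held), but is itself disapplied by (i): (i) operates against (h): the baseline figure is 834, under the 967 limit. (j) is triggered (a current Annual Waiver is held), but is itself disapplied by (k): (k) operates against (j): the workshop is within 200 m of a designated waterway. (l) is inapplicable (the reference index is 500, short of 533), so (k) stands. (c) remains available.
Exception (d): the qualifying period is 75 days, less than the 90 days limit; the facility operates on a batch process; the facility's operating hours per week are 22, under the 24 limit — every condition holds. But: (m) operates against (d): the registered capacity is 2,460 units, below the 3,350 units limit. (n) is not engaged (discharge temperature is below 35 °C), so (m) stands. So (d) is unavailable.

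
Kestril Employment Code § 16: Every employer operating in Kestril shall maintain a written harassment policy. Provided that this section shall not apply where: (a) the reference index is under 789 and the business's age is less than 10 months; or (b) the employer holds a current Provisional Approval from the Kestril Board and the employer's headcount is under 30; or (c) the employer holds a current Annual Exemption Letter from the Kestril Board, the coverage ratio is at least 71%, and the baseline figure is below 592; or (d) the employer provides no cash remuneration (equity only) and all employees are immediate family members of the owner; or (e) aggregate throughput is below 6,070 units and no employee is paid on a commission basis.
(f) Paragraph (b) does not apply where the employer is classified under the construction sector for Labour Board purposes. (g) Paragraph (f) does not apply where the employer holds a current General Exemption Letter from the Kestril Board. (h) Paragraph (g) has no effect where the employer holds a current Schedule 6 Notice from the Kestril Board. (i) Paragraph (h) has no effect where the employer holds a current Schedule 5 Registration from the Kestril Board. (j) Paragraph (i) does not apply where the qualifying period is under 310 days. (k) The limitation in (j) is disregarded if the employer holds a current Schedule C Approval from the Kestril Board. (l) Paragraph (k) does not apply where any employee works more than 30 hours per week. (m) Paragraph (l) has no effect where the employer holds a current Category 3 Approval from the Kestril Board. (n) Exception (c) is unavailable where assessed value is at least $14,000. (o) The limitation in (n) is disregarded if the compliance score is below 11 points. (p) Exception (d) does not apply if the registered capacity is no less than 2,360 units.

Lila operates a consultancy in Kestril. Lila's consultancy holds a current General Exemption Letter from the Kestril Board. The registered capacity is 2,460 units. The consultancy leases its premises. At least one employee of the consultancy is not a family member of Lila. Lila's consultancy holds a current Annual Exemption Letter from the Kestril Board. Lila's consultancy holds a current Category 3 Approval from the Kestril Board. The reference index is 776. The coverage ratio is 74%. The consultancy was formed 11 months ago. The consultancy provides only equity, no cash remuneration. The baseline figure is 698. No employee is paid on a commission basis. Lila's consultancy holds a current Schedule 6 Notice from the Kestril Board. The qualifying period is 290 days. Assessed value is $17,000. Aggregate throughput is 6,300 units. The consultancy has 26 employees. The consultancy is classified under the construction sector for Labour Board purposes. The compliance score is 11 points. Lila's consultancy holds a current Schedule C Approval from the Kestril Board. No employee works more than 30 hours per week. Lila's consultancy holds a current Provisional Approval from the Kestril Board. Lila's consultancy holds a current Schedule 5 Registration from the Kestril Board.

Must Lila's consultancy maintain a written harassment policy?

Exception (a) requires that the business's age is less than 10 months; but the business's age is 11 months, not less than 10 months, so (a) is unavailable.
Exception (b)'s conditions are all satisfied: a current Provisional Approval is held; the employer's headcount is 26, under the 30 limit. Under paragraphs (f)–(m): (f) would limit (b) — the consultancy is classified under the construction sector — but (g) sets (f) aside: (g) operates against (f): a current General Exemption Letter is held. (h) would limit (g) — a current Schedule 6 Notice is held — but (i) sets (h) aside: (i) is triggered — a current Schedule 5 Registration is held. (j) would limit (i) — the qualifying period is 290 days, under the 310 days limit — but (k) sets (j) aside: (k) applies — a current Schedule C Approval is held. (l) does not operate here (no employee exceeds 30 hours/week), so (k) stands. (b) remains available.
Exception (c) fails — the baseline figure is 698, not below 592.
Exception (d) requires that all employees are immediate family members of the owner; but at least one employee is not a family member, so (d) is unavailable.
Exception (e) requires that aggregate throughput is below 6,070 units; but aggregate throughput is 6,300 units, not below 6,070 units, so (e) is unavailable.

No — exception (b) applies; Lila's consultancy is not required to maintain a written harassment policy.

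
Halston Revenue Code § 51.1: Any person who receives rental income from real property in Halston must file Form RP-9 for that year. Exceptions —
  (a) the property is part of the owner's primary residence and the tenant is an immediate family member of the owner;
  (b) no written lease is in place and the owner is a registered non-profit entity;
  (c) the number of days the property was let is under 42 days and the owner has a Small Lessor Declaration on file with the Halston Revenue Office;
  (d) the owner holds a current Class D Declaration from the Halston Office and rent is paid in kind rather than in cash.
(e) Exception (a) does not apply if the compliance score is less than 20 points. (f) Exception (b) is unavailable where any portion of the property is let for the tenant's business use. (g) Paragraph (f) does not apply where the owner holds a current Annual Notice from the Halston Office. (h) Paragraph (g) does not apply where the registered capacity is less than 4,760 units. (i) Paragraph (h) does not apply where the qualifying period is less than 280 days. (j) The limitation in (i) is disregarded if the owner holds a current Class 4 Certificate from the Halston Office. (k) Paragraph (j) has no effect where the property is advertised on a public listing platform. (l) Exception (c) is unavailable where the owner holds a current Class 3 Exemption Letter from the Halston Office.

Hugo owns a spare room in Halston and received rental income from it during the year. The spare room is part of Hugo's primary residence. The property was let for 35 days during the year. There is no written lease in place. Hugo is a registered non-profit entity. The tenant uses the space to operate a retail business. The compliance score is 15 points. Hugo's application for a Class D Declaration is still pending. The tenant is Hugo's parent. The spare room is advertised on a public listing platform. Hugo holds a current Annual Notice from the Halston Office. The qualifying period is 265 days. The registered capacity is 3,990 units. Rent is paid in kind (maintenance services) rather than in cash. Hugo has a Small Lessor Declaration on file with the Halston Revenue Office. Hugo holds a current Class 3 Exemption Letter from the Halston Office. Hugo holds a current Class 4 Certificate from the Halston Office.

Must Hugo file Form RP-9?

No — exception (b) applies; Hugo is not required to file Form RP-9.

All of (a)'s requirements are met (the spare room is part of the primary residence; the tenant is an immediate family member). But: (e) operates against (a): the compliance score is 15 points, less than the 20 points limit. (a) is therefore removed.
Exception (b) is satisfied on its face — there is no written lease; Hugo is a registered non-profit. Under paragraphs (f)–(k): (f) would limit (b) — the space is let for business use — but (g) sets (f) aside: (g) operates against (f): a current Annual Notice is held. (h) would limit (g) — the registered capacity is 3,990 units, less than the 4,760 units limit — but (i) sets (h) aside: (i) operates against (h): the qualifying period is 265 days, less than the 280 days limit. (j) would limit (i) — a current Class 4 Certificate is held — but (k) sets (j) aside: (k) is triggered — the property is publicly advertised. Exception (b) stands.
Exception (c): the number of days the property was let is 35 days, under the 42 days limit; a Small Lessor Declaration is on file — every condition holds. But applying paragraph (l): (l) operates against (c): a current Class 3 Exemption Letter is held. So (c) is unavailable.
Exception (d) does not apply: there is no Class D Declaration in force.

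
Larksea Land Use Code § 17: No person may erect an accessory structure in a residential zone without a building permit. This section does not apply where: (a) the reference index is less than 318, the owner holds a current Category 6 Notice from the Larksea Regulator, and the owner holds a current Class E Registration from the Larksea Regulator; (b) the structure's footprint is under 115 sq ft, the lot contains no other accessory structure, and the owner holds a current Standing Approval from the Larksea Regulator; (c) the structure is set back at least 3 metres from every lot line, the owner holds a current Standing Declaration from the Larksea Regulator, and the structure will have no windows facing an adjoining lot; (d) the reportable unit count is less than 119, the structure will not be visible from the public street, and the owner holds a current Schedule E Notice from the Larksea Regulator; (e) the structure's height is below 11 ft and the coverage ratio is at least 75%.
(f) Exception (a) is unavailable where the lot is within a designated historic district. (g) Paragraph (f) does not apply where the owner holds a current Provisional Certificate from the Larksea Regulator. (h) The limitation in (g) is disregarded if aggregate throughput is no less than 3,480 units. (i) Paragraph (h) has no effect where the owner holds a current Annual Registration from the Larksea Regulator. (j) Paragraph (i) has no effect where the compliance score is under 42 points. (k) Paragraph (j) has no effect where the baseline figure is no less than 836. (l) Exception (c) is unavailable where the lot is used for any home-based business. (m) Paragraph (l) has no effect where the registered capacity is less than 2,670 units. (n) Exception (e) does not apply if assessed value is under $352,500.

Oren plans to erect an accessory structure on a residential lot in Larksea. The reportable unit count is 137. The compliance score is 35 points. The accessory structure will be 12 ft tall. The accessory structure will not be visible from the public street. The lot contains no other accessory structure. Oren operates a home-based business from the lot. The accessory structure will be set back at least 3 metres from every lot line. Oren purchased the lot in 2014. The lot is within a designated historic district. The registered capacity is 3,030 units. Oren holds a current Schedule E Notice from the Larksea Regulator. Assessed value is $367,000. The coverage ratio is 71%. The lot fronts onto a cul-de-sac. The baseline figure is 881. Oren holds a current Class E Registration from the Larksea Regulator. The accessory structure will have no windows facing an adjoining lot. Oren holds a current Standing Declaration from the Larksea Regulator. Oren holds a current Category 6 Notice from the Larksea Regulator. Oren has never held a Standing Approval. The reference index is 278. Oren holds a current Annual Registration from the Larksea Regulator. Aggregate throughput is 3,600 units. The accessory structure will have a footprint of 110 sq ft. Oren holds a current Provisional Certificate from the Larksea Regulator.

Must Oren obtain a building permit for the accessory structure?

No — exception (a) applies; Oren does not need a building permit.

All of (a)'s requirements are met (the reference index is 278, less than the 318 limit; a current Category 6 Notice is held; a current Class E Registration is held). Applying paragraphs (f)–(k): (f) would limit (a) — the lot is in a historic district — but (g) sets (f) aside: (g) operates against (f): a current Provisional Certificate is held. (h) would limit (g) — aggregate throughput is 3,600 units, meeting the 3,480 units threshold — but (i) sets (h) aside: (i) applies — a current Annual Registration is held. (j) is engaged (the compliance score is 35 points, under the 42 points limit), but is displaced by (k): (k) operates against (j): the baseline figure is 881, meeting the 836 threshold. So (a) applies.
Exception (b) fails — the Standing Approval is not current.
All of (c)'s requirements are met (the setback is at least 3 m on every side; a current Standing Declaration is held; no windows face an adjoining lot). But applying paragraphs (l)–(m): (l) is triggered — a home-based business operates on the lot. (m) does not operate here (the registered capacity is 3,030 units, not less than 2,670 units), so (l) stands. Exception (c) does not apply.
Exception (d) does not apply: the reportable unit count is 137, not less than 119.
Exception (e) requires that the structure's height is below 11 ft; but the structure's height is 12 ft, not below 11 ft, so (e) is unavailable.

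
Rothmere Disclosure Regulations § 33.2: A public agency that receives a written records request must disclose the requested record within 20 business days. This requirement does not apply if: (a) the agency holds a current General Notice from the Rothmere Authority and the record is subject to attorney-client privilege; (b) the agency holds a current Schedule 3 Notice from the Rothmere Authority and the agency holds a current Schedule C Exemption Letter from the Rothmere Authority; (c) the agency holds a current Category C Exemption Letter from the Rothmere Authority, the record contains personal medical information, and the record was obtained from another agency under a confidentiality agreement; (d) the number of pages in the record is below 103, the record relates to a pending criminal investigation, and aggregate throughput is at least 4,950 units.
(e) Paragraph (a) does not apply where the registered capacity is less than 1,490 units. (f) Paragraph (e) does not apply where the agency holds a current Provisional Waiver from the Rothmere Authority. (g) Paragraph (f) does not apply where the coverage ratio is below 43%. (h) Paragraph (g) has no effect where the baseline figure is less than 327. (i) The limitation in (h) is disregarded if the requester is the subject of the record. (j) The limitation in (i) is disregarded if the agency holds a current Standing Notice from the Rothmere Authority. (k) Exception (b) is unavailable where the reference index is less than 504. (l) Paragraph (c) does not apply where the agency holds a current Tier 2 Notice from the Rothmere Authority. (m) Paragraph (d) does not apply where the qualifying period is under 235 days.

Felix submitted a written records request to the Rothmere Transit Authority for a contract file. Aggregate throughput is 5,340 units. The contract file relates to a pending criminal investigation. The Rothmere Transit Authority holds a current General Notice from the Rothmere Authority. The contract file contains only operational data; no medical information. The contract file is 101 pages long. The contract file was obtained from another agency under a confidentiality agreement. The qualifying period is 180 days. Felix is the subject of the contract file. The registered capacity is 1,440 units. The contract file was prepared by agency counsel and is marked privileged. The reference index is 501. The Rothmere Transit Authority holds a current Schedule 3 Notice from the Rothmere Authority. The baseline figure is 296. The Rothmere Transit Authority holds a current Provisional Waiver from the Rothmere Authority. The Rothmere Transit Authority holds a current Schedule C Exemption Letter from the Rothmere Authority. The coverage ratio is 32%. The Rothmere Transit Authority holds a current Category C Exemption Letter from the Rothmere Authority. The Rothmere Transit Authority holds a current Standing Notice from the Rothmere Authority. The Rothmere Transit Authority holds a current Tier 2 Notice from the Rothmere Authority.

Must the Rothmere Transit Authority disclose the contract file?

Exception (a) is satisfied on its face — a current General Notice is held; the contract file is privileged. Considering the limiting provisions: (e) would limit (a) — the registered capacity is 1,440 units, less than the 1,490 units limit — but (f) sets (e) aside: (f) is triggered — a current Provisional Waiver is held. (g) is engaged (the coverage ratio is 32%, below the 43% limit), but is displaced by (h): (h) operates — the baseline figure is 296, less than the 327 limit. (i) would limit (h) — Felix is the subject of the contract file — but (j) sets (i) aside: (j) operates against (i): a current Standing Notice is held. So (a) applies.
Exception (b) is satisfied on its face — a current Schedule 3 Notice is held; a current Schedule C Exemption Letter is held. Turning to paragraph (k): (k) is engaged — the reference index is 501, less than the 504 limit. (b) is therefore removed.
Exception (c) does not apply: the contract file contains only operational data.
Exception (d)'s conditions are all satisfied: the number of pages in the record is 101, below the 103 limit; the contract file relates to a pending investigation; aggregate throughput is 5,340 units, meeting the 4,950 units threshold. Turning to paragraph (m): (m) operates against (d): the qualifying period is 180 days, under the 235 days limit. (d) is therefore removed.

No — exception (a) applies; the Rothmere Transit Authority is not required to disclose the contract file.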